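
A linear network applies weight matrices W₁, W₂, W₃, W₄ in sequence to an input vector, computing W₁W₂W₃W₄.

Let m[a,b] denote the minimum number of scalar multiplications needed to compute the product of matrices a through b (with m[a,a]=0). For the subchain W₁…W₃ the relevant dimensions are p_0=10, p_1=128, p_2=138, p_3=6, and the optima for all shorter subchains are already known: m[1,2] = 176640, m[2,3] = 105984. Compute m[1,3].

m[1,3] = min over k∈[1,2] of m[1,k]+m[k+1,3]+p_{0}·p_k·p_{3}.
k=1: 0 + 105984 + 10·128·6 = 113664; k=2: 176640 + 0 + 10·138·6 = 184920.
Minimum: 113664 at k=1.

113664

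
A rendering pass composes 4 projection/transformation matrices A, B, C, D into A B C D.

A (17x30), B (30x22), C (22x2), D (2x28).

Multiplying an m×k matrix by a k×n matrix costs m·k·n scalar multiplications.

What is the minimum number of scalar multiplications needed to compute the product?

3292

Adjacent pairs: AB = 17·30·22 = 11220; BC = 30·22·2 = 1320; CD = 22·2·28 = 1232.
Length 3: A..C: k=1: 0+1320+17·30·2=2340; k=2: 11220+0+17·22·2=11968 → min 2340 | B..D: k=2: 0+1232+30·22·28=19712; k=3: 1320+0+30·2·28=3000 → min 3000.
Length 4: A..D: k=1: 0+3000+17·30·28=17280; k=2: 11220+1232+17·22·28=22924; k=3: 2340+0+17·2·28=3292 → min 3292.
Optimal order: ((A (B C)) D) with cost 3292.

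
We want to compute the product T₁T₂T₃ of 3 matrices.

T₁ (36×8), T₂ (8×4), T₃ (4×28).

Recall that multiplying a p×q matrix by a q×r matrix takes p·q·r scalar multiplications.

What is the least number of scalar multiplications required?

Order (T₁(T₂T₃)): (T₂T₃): 8×4 by 4×28 → 8×28, cost 8·4·28 = 896; (T₁(T₂T₃)): 36×8 by 8×28 → 36×28, cost 36·8·28 = 8064; cumulative 8960. Total 8960.
Order ((T₁T₂)T₃): (T₁T₂): 36×8 by 8×4 → 36×4, cost 36·8·4 = 1152; ((T₁T₂)T₃): 36×4 by 4×28 → 36×28, cost 36·4·28 = 4032; cumulative 5184. Total 5184.
Minimum: 5184.

5184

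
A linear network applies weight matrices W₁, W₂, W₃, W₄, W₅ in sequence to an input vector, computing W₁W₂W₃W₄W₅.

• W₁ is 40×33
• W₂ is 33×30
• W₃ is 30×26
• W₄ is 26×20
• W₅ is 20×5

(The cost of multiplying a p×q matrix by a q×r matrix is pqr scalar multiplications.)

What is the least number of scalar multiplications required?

18050

Adjacent pairs: W₁W₂ = 40·33·30 = 39600; W₂W₃ = 33·30·26 = 25740; W₃W₄ = 30·26·20 = 15600; W₄W₅ = 26·20·5 = 2600.
Length 3: W₁..W₃: k=1: 0+25740+40·33·26=60060; k=2: 39600+0+40·30·26=70800 → min 60060 | W₂..W₄: k=2: 0+15600+33·30·20=35400; k=3: 25740+0+33·26·20=42900 → min 35400 | W₃..W₅: k=3: 0+2600+30·26·5=6500; k=4: 15600+0+30·20·5=18600 → min 6500.
Length 4: W₁..W₄: k=1: 0+35400+40·33·20=61800; k=2: 39600+15600+40·30·20=79200; k=3: 60060+0+40·26·20=80860 → min 61800 | W₂..W₅: k=2: 0+6500+33·30·5=11450; k=3: 25740+2600+33·26·5=32630; k=4: 35400+0+33·20·5=38700 → min 11450.
Length 5: W₁..W₅: k=1: 0+11450+40·33·5=18050; k=2: 39600+6500+40·30·5=52100; k=3: 60060+2600+40·26·5=67860; k=4: 61800+0+40·20·5=65800 → min 18050.
Optimal order: (W₁(W₂(W₃(W₄W₅)))) with cost 18050.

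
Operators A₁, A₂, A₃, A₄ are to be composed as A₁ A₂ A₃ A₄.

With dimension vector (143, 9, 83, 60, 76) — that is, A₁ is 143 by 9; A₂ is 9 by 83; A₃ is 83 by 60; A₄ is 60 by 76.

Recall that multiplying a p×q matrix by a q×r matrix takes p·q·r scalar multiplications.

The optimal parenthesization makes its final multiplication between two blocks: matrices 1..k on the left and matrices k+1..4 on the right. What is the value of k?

1

Adjacent pairs: A₁A₂ = 143·9·83 = 106821; A₂A₃ = 9·83·60 = 44820; A₃A₄ = 83·60·76 = 378480.
Length 3: A₁..A₃: k=1: 0+44820+143·9·60=122040; k=2: 106821+0+143·83·60=818961 → min 122040 | A₂..A₄: k=2: 0+378480+9·83·76=435252; k=3: 44820+0+9·60·76=85860 → min 85860.
Top-level splits: k=1: (A₁..A₁)·(A₂..A₄) → 0+85860+143·9·76 = 183672; k=2: (A₁..A₂)·(A₃..A₄) → 106821+378480+143·83·76 = 1387345; k=3: (A₁..A₃)·(A₄..A₄) → 122040+0+143·60·76 = 774120.
Best split is after A₁, i.e. k = 1.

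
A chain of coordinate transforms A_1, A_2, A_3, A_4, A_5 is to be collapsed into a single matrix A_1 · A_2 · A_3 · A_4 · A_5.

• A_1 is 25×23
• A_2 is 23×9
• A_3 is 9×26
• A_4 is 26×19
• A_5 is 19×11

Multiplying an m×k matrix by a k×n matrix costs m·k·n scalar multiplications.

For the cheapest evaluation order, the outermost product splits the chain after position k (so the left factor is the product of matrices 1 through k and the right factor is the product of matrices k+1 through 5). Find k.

Adjacent pairs: A_1A_2 = 25·23·9 = 5175; A_2A_3 = 23·9·26 = 5382; A_3A_4 = 9·26·19 = 4446; A_4A_5 = 26·19·11 = 5434.
Length 3: A_1..A_3: k=1: 0+5382+25·23·26=20332; k=2: 5175+0+25·9·26=11025 → min 11025 | A_2..A_4: k=2: 0+4446+23·9·19=8379; k=3: 5382+0+23·26·19=16744 → min 8379 | A_3..A_5: k=3: 0+5434+9·26·11=8008; k=4: 4446+0+9·19·11=6327 → min 6327.
Length 4: A_1..A_4: k=1: 0+8379+25·23·19=19304; k=2: 5175+4446+25·9·19=13896; k=3: 11025+0+25·26·19=23375 → min 13896 | A_2..A_5: k=2: 0+6327+23·9·11=8604; k=3: 5382+5434+23·26·11=17394; k=4: 8379+0+23·19·11=13186 → min 8604.
Top-level splits: k=1: (A_1..A_1)·(A_2..A_5) → 0+8604+25·23·11 = 14929; k=2: (A_1..A_2)·(A_3..A_5) → 5175+6327+25·9·11 = 13977; k=3: (A_1..A_3)·(A_4..A_5) → 11025+5434+25·26·11 = 23609; k=4: (A_1..A_4)·(A_5..A_5) → 13896+0+25·19·11 = 19121.
Best split is after A_2, i.e. k = 2.

2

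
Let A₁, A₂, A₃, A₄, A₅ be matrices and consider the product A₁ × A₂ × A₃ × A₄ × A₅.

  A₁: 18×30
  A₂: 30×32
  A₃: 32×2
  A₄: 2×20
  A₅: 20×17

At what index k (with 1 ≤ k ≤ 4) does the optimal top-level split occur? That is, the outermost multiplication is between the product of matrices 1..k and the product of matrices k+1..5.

Adjacent pairs: A₁A₂ = 18·30·32 = 17280; A₂A₃ = 30·32·2 = 1920; A₃A₄ = 32·2·20 = 1280; A₄A₅ = 2·20·17 = 680.
Length 3: A₁..A₃: k=1: 0+1920+18·30·2=3000; k=2: 17280+0+18·32·2=18432 → min 3000 | A₂..A₄: k=2: 0+1280+30·32·20=20480; k=3: 1920+0+30·2·20=3120 → min 3120 | A₃..A₅: k=3: 0+680+32·2·17=1768; k=4: 1280+0+32·20·17=12160 → min 1768.
Length 4: A₁..A₄: k=1: 0+3120+18·30·20=13920; k=2: 17280+1280+18·32·20=30080; k=3: 3000+0+18·2·20=3720 → min 3720 | A₂..A₅: k=2: 0+1768+30·32·17=18088; k=3: 1920+680+30·2·17=3620; k=4: 3120+0+30·20·17=13320 → min 3620.
Top-level splits: k=1: (A₁..A₁)·(A₂..A₅) → 0+3620+18·30·17 = 12800; k=2: (A₁..A₂)·(A₃..A₅) → 17280+1768+18·32·17 = 28840; k=3: (A₁..A₃)·(A₄..A₅) → 3000+680+18·2·17 = 4292; k=4: (A₁..A₄)·(A₅..A₅) → 3720+0+18·20·17 = 9840.
Best split is after A₃, i.e. k = 3.

3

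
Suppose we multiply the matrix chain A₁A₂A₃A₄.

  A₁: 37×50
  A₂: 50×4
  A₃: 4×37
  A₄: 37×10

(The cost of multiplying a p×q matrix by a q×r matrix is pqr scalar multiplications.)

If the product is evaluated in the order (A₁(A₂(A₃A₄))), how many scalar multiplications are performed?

(A₃A₄): 4×37 by 37×10 → 4×10, cost 4·37·10 = 1480
(A₂(A₃A₄)): 50×4 by 4×10 → 50×10, cost 50·4·10 = 2000; cumulative 3480
(A₁(A₂(A₃A₄))): 37×50 by 50×10 → 37×10, cost 37·50·10 = 18500; cumulative 21980
Total: 21980 scalar multiplications.

21980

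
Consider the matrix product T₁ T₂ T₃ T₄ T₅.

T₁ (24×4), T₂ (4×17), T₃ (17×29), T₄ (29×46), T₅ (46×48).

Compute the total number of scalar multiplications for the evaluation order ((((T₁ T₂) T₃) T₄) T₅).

(T₁ T₂): 24×4 by 4×17 → 24×17, cost 24·4·17 = 1632
((T₁ T₂) T₃): 24×17 by 17×29 → 24×29, cost 24·17·29 = 11832; cumulative 13464
(((T₁ T₂) T₃) T₄): 24×29 by 29×46 → 24×46, cost 24·29·46 = 32016; cumulative 45480
((((T₁ T₂) T₃) T₄) T₅): 24×46 by 46×48 → 24×48, cost 24·46·48 = 52992; cumulative 98472
Total: 98472 scalar multiplications.

98472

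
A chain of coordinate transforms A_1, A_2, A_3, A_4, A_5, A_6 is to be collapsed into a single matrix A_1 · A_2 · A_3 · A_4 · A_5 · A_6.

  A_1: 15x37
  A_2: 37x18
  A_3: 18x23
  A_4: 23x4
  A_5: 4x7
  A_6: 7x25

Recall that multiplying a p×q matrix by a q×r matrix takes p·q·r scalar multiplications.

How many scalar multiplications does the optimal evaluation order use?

Adjacent pairs: A_1A_2 = 15·37·18 = 9990; A_2A_3 = 37·18·23 = 15318; A_3A_4 = 18·23·4 = 1656; A_4A_5 = 23·4·7 = 644; A_5A_6 = 4·7·25 = 700.
Length 3: A_1..A_3: k=1: 0+15318+15·37·23=28083; k=2: 9990+0+15·18·23=16200 → min 16200 | A_2..A_4: k=2: 0+1656+37·18·4=4320; k=3: 15318+0+37·23·4=18722 → min 4320 | A_3..A_5: k=3: 0+644+18·23·7=3542; k=4: 1656+0+18·4·7=2160 → min 2160 | A_4..A_6: k=4: 0+700+23·4·25=3000; k=5: 644+0+23·7·25=4669 → min 3000.
Length 4: A_1..A_4: k=1: 0+4320+15·37·4=6540; k=2: 9990+1656+15·18·4=12726; k=3: 16200+0+15·23·4=17580 → min 6540 | A_2..A_5: k=2: 0+2160+37·18·7=6822; k=3: 15318+644+37·23·7=21919; k=4: 4320+0+37·4·7=5356 → min 5356 | A_3..A_6: k=3: 0+3000+18·23·25=13350; k=4: 1656+700+18·4·25=4156; k=5: 2160+0+18·7·25=5310 → min 4156.
Length 5: A_1..A_5: k=1: 0+5356+15·37·7=9241; k=2: 9990+2160+15·18·7=14040; k=3: 16200+644+15·23·7=19259; k=4: 6540+0+15·4·7=6960 → min 6960 | A_2..A_6: k=2: 0+4156+37·18·25=20806; k=3: 15318+3000+37·23·25=39593; k=4: 4320+700+37·4·25=8720; k=5: 5356+0+37·7·25=11831 → min 8720.
Length 6: A_1..A_6: k=1: 0+8720+15·37·25=22595; k=2: 9990+4156+15·18·25=20896; k=3: 16200+3000+15·23·25=27825; k=4: 6540+700+15·4·25=8740; k=5: 6960+0+15·7·25=9585 → min 8740.
Optimal order: ((A_1 · (A_2 · (A_3 · A_4))) · (A_5 · A_6)) with cost 8740.

8740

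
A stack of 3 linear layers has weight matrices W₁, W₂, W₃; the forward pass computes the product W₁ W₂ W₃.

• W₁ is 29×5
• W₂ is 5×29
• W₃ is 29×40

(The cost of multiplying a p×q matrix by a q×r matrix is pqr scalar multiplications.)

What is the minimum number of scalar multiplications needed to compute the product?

11600

Order (W₁ (W₂ W₃)): (W₂ W₃): 5×29 by 29×40 → 5×40, cost 5·29·40 = 5800; (W₁ (W₂ W₃)): 29×5 by 5×40 → 29×40, cost 29·5·40 = 5800; cumulative 11600. Total 11600.
Order ((W₁ W₂) W₃): (W₁ W₂): 29×5 by 5×29 → 29×29, cost 29·5·29 = 4205; ((W₁ W₂) W₃): 29×29 by 29×40 → 29×40, cost 29·29·40 = 33640; cumulative 37845. Total 37845.
Minimum: 11600.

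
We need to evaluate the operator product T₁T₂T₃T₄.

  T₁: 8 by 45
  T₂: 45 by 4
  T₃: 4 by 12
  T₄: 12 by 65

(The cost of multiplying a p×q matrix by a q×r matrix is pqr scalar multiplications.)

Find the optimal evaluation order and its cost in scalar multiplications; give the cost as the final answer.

6640

Adjacent pairs: T₁T₂ = 8·45·4 = 1440; T₂T₃ = 45·4·12 = 2160; T₃T₄ = 4·12·65 = 3120.
Length 3: T₁..T₃: k=1: 0+2160+8·45·12=6480; k=2: 1440+0+8·4·12=1824 → min 1824 | T₂..T₄: k=2: 0+3120+45·4·65=14820; k=3: 2160+0+45·12·65=37260 → min 14820.
Length 4: T₁..T₄: k=1: 0+14820+8·45·65=38220; k=2: 1440+3120+8·4·65=6640; k=3: 1824+0+8·12·65=8064 → min 6640.
Optimal parenthesization: ((T₁T₂)(T₃T₄)) with cost 6640.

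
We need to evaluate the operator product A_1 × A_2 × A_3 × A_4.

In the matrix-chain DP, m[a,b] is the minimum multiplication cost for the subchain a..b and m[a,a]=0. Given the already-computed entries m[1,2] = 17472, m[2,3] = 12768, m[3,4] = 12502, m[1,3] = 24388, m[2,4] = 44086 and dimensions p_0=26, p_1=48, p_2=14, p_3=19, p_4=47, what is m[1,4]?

m[1,4] = min over k∈[1,3] of m[1,k]+m[k+1,4]+p_{0}·p_k·p_{4}.
k=1: 0 + 44086 + 26·48·47 = 102742; k=2: 17472 + 12502 + 26·14·47 = 47082; k=3: 24388 + 0 + 26·19·47 = 47606.
Minimum: 47082 at k=2.

47082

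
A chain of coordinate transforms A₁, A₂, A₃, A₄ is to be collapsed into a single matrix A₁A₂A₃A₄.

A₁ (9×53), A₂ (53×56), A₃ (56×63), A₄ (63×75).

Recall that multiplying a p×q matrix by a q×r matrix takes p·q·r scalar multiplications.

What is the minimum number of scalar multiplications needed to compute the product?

100989

Adjacent pairs: A₁A₂ = 9·53·56 = 26712; A₂A₃ = 53·56·63 = 186984; A₃A₄ = 56·63·75 = 264600.
Length 3: A₁..A₃: k=1: 0+186984+9·53·63=217035; k=2: 26712+0+9·56·63=58464 → min 58464 | A₂..A₄: k=2: 0+264600+53·56·75=487200; k=3: 186984+0+53·63·75=437409 → min 437409.
Length 4: A₁..A₄: k=1: 0+437409+9·53·75=473184; k=2: 26712+264600+9·56·75=329112; k=3: 58464+0+9·63·75=100989 → min 100989.
Optimal order: (((A₁A₂)A₃)A₄) with cost 100989.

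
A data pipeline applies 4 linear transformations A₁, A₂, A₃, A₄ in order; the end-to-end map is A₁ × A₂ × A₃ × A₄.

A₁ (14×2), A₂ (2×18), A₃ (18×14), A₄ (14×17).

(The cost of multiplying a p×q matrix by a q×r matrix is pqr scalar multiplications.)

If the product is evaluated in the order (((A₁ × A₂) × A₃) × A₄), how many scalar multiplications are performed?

7364

(A₁ × A₂): 14×2 by 2×18 → 14×18, cost 14·2·18 = 504
((A₁ × A₂) × A₃): 14×18 by 18×14 → 14×14, cost 14·18·14 = 3528; cumulative 4032
(((A₁ × A₂) × A₃) × A₄): 14×14 by 14×17 → 14×17, cost 14·14·17 = 3332; cumulative 7364
Total: 7364 scalar multiplications.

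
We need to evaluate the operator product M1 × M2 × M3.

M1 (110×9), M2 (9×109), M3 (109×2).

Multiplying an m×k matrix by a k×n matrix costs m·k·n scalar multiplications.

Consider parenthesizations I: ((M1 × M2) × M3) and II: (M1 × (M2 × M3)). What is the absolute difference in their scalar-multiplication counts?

Order I = ((M1 × M2) × M3): (M1 × M2): 110×9 by 9×109 → 110×109, cost 110·9·109 = 107910; ((M1 × M2) × M3): 110×109 by 109×2 → 110×2, cost 110·109·2 = 23980; cumulative 131890. Total 131890.
Order II = (M1 × (M2 × M3)): (M2 × M3): 9×109 by 109×2 → 9×2, cost 9·109·2 = 1962; (M1 × (M2 × M3)): 110×9 by 9×2 → 110×2, cost 110·9·2 = 1980; cumulative 3942. Total 3942.
Difference: |131890 − 3942| = 127948.

127948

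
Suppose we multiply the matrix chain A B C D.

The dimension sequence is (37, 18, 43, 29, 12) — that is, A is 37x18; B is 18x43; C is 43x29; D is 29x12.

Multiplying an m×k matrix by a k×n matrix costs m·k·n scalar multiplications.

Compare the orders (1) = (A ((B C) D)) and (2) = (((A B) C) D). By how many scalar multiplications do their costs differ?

Order (1) = (A ((B C) D)): (B C): 18×43 by 43×29 → 18×29, cost 18·43·29 = 22446; ((B C) D): 18×29 by 29×12 → 18×12, cost 18·29·12 = 6264; cumulative 28710; (A ((B C) D)): 37×18 by 18×12 → 37×12, cost 37·18·12 = 7992; cumulative 36702. Total 36702.
Order (2) = (((A B) C) D): (A B): 37×18 by 18×43 → 37×43, cost 37·18·43 = 28638; ((A B) C): 37×43 by 43×29 → 37×29, cost 37·43·29 = 46139; cumulative 74777; (((A B) C) D): 37×29 by 29×12 → 37×12, cost 37·29·12 = 12876; cumulative 87653. Total 87653.
Difference: |36702 − 87653| = 50951.

50951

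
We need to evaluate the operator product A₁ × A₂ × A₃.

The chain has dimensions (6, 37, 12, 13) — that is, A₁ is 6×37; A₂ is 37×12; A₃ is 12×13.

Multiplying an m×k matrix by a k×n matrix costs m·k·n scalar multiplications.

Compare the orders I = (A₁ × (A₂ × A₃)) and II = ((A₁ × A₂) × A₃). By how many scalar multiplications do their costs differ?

Order I = (A₁ × (A₂ × A₃)): (A₂ × A₃): 37×12 by 12×13 → 37×13, cost 37·12·13 = 5772; (A₁ × (A₂ × A₃)): 6×37 by 37×13 → 6×13, cost 6·37·13 = 2886; cumulative 8658. Total 8658.
Order II = ((A₁ × A₂) × A₃): (A₁ × A₂): 6×37 by 37×12 → 6×12, cost 6·37·12 = 2664; ((A₁ × A₂) × A₃): 6×12 by 12×13 → 6×13, cost 6·12·13 = 936; cumulative 3600. Total 3600.
Difference: |8658 − 3600| = 5058.

5058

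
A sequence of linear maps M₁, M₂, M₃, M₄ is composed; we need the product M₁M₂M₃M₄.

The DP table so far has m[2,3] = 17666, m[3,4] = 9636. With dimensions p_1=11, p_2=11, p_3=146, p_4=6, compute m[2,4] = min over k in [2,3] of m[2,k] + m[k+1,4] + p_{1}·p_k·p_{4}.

10362

m[2,4] = min over k∈[2,3] of m[2,k]+m[k+1,4]+p_{1}·p_k·p_{4}.
k=2: 0 + 9636 + 11·11·6 = 10362; k=3: 17666 + 0 + 11·146·6 = 27302.
Minimum: 10362 at k=2.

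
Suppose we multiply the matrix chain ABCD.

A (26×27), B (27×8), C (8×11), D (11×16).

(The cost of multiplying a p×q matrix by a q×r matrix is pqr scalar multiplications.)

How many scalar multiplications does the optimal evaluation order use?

Adjacent pairs: AB = 26·27·8 = 5616; BC = 27·8·11 = 2376; CD = 8·11·16 = 1408.
Length 3: A..C: k=1: 0+2376+26·27·11=10098; k=2: 5616+0+26·8·11=7904 → min 7904 | B..D: k=2: 0+1408+27·8·16=4864; k=3: 2376+0+27·11·16=7128 → min 4864.
Length 4: A..D: k=1: 0+4864+26·27·16=16096; k=2: 5616+1408+26·8·16=10352; k=3: 7904+0+26·11·16=12480 → min 10352.
Optimal order: ((AB)(CD)) with cost 10352.

10352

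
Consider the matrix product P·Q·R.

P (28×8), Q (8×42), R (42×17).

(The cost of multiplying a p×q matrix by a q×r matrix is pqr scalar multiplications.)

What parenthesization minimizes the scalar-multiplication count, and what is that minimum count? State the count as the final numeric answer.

9520

(P·(Q·R)): cost 9520.
((P·Q)·R): cost 29400.
Optimal: (P·(Q·R)) with cost 9520.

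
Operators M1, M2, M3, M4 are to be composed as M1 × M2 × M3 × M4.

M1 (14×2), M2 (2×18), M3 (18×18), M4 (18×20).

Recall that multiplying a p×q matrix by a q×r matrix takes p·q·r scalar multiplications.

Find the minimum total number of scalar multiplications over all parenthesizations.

1928

Adjacent pairs: M1M2 = 14·2·18 = 504; M2M3 = 2·18·18 = 648; M3M4 = 18·18·20 = 6480.
Length 3: M1..M3: k=1: 0+648+14·2·18=1152; k=2: 504+0+14·18·18=5040 → min 1152 | M2..M4: k=2: 0+6480+2·18·20=7200; k=3: 648+0+2·18·20=1368 → min 1368.
Length 4: M1..M4: k=1: 0+1368+14·2·20=1928; k=2: 504+6480+14·18·20=12024; k=3: 1152+0+14·18·20=6192 → min 1928.
Optimal order: (M1 × ((M2 × M3) × M4)) with cost 1928.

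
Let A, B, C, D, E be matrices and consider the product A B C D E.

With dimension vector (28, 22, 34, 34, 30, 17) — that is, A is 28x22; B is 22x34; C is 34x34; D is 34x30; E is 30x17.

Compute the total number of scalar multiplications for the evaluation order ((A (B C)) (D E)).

79900

(B C): 22×34 by 34×34 → 22×34, cost 22·34·34 = 25432
(A (B C)): 28×22 by 22×34 → 28×34, cost 28·22·34 = 20944; cumulative 46376
(D E): 34×30 by 30×17 → 34×17, cost 34·30·17 = 17340
((A (B C)) (D E)): 28×34 by 34×17 → 28×17, cost 28·34·17 = 16184; cumulative 79900
Total: 79900 scalar multiplications.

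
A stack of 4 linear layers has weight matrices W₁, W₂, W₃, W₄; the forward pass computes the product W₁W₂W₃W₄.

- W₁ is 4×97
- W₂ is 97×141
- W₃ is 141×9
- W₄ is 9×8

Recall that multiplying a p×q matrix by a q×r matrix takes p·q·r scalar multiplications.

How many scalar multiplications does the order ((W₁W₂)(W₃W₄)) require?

69372

(W₁W₂): 4×97 by 97×141 → 4×141, cost 4·97·141 = 54708
(W₃W₄): 141×9 by 9×8 → 141×8, cost 141·9·8 = 10152
((W₁W₂)(W₃W₄)): 4×141 by 141×8 → 4×8, cost 4·141·8 = 4512; cumulative 69372
Total: 69372 scalar multiplications.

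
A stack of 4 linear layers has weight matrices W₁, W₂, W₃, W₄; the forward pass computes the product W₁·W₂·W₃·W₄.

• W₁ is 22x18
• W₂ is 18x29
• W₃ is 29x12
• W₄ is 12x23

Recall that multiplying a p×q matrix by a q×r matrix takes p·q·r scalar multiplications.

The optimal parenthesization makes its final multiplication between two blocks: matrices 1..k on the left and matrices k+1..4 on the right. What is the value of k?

3

Adjacent pairs: W₁W₂ = 22·18·29 = 11484; W₂W₃ = 18·29·12 = 6264; W₃W₄ = 29·12·23 = 8004.
Length 3: W₁..W₃: k=1: 0+6264+22·18·12=11016; k=2: 11484+0+22·29·12=19140 → min 11016 | W₂..W₄: k=2: 0+8004+18·29·23=20010; k=3: 6264+0+18·12·23=11232 → min 11232.
Top-level splits: k=1: (W₁..W₁)·(W₂..W₄) → 0+11232+22·18·23 = 20340; k=2: (W₁..W₂)·(W₃..W₄) → 11484+8004+22·29·23 = 34162; k=3: (W₁..W₃)·(W₄..W₄) → 11016+0+22·12·23 = 17088.
Best split is after W₃, i.e. k = 3.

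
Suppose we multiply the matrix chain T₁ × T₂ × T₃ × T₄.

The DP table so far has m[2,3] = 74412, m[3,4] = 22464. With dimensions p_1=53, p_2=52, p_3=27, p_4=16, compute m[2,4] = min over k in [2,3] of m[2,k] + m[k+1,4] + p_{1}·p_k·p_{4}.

m[2,4] = min over k∈[2,3] of m[2,k]+m[k+1,4]+p_{1}·p_k·p_{4}.
k=2: 0 + 22464 + 53·52·16 = 66560; k=3: 74412 + 0 + 53·27·16 = 97308.
Minimum: 66560 at k=2.

66560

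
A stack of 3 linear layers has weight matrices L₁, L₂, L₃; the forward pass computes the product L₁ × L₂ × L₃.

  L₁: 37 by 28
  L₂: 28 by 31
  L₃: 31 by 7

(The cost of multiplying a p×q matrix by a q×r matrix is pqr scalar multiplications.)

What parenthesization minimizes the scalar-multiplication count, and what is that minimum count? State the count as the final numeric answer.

(L₁ × (L₂ × L₃)): cost 13328.
((L₁ × L₂) × L₃): cost 40145.
Optimal: (L₁ × (L₂ × L₃)) with cost 13328.

13328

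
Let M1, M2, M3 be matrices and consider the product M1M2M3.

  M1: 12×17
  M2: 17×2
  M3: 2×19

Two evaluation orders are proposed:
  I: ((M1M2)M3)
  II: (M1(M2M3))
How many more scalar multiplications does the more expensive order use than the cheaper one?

Order I = ((M1M2)M3): (M1M2): 12×17 by 17×2 → 12×2, cost 12·17·2 = 408; ((M1M2)M3): 12×2 by 2×19 → 12×19, cost 12·2·19 = 456; cumulative 864. Total 864.
Order II = (M1(M2M3)): (M2M3): 17×2 by 2×19 → 17×19, cost 17·2·19 = 646; (M1(M2M3)): 12×17 by 17×19 → 12×19, cost 12·17·19 = 3876; cumulative 4522. Total 4522.
Difference: |864 − 4522| = 3658.

3658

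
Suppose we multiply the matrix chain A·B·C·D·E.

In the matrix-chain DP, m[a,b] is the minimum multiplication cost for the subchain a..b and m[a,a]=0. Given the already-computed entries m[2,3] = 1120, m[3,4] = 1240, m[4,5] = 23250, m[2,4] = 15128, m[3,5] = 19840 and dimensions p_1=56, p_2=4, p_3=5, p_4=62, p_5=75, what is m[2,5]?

m[2,5] = min over k∈[2,4] of m[2,k]+m[k+1,5]+p_{1}·p_k·p_{5}.
k=2: 0 + 19840 + 56·4·75 = 36640; k=3: 1120 + 23250 + 56·5·75 = 45370; k=4: 15128 + 0 + 56·62·75 = 275528.
Minimum: 36640 at k=2.

36640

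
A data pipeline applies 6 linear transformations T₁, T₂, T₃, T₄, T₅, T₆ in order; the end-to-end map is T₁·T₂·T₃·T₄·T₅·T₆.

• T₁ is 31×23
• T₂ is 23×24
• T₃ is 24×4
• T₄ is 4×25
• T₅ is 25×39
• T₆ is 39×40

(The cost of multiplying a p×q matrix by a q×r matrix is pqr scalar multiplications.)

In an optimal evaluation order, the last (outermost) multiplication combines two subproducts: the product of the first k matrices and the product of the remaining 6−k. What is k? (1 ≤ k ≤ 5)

Adjacent pairs: T₁T₂ = 31·23·24 = 17112; T₂T₃ = 23·24·4 = 2208; T₃T₄ = 24·4·25 = 2400; T₄T₅ = 4·25·39 = 3900; T₅T₆ = 25·39·40 = 39000.
Length 3: T₁..T₃: k=1: 0+2208+31·23·4=5060; k=2: 17112+0+31·24·4=20088 → min 5060 | T₂..T₄: k=2: 0+2400+23·24·25=16200; k=3: 2208+0+23·4·25=4508 → min 4508 | T₃..T₅: k=3: 0+3900+24·4·39=7644; k=4: 2400+0+24·25·39=25800 → min 7644 | T₄..T₆: k=4: 0+39000+4·25·40=43000; k=5: 3900+0+4·39·40=10140 → min 10140.
Length 4: T₁..T₄: k=1: 0+4508+31·23·25=22333; k=2: 17112+2400+31·24·25=38112; k=3: 5060+0+31·4·25=8160 → min 8160 | T₂..T₅: k=2: 0+7644+23·24·39=29172; k=3: 2208+3900+23·4·39=9696; k=4: 4508+0+23·25·39=26933 → min 9696 | T₃..T₆: k=3: 0+10140+24·4·40=13980; k=4: 2400+39000+24·25·40=65400; k=5: 7644+0+24·39·40=45084 → min 13980.
Length 5: T₁..T₅: k=1: 0+9696+31·23·39=37503; k=2: 17112+7644+31·24·39=53772; k=3: 5060+3900+31·4·39=13796; k=4: 8160+0+31·25·39=38385 → min 13796 | T₂..T₆: k=2: 0+13980+23·24·40=36060; k=3: 2208+10140+23·4·40=16028; k=4: 4508+39000+23·25·40=66508; k=5: 9696+0+23·39·40=45576 → min 16028.
Top-level splits: k=1: (T₁..T₁)·(T₂..T₆) → 0+16028+31·23·40 = 44548; k=2: (T₁..T₂)·(T₃..T₆) → 17112+13980+31·24·40 = 60852; k=3: (T₁..T₃)·(T₄..T₆) → 5060+10140+31·4·40 = 20160; k=4: (T₁..T₄)·(T₅..T₆) → 8160+39000+31·25·40 = 78160; k=5: (T₁..T₅)·(T₆..T₆) → 13796+0+31·39·40 = 62156.
Best split is after T₃, i.e. k = 3.

3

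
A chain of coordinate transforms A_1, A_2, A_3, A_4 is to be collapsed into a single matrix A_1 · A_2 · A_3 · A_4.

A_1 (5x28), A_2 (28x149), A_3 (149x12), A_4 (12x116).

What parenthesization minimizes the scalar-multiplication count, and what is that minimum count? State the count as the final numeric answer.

Adjacent pairs: A_1A_2 = 5·28·149 = 20860; A_2A_3 = 28·149·12 = 50064; A_3A_4 = 149·12·116 = 207408.
Length 3: A_1..A_3: k=1: 0+50064+5·28·12=51744; k=2: 20860+0+5·149·12=29800 → min 29800 | A_2..A_4: k=2: 0+207408+28·149·116=691360; k=3: 50064+0+28·12·116=89040 → min 89040.
Length 4: A_1..A_4: k=1: 0+89040+5·28·116=105280; k=2: 20860+207408+5·149·116=314688; k=3: 29800+0+5·12·116=36760 → min 36760.
Optimal parenthesization: (((A_1 · A_2) · A_3) · A_4) with cost 36760.

36760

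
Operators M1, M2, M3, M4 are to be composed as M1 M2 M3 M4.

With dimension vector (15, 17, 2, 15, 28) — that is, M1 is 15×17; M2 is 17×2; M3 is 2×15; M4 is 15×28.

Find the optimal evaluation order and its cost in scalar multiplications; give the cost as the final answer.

Adjacent pairs: M1M2 = 15·17·2 = 510; M2M3 = 17·2·15 = 510; M3M4 = 2·15·28 = 840.
Length 3: M1..M3: k=1: 0+510+15·17·15=4335; k=2: 510+0+15·2·15=960 → min 960 | M2..M4: k=2: 0+840+17·2·28=1792; k=3: 510+0+17·15·28=7650 → min 1792.
Length 4: M1..M4: k=1: 0+1792+15·17·28=8932; k=2: 510+840+15·2·28=2190; k=3: 960+0+15·15·28=7260 → min 2190.
Optimal parenthesization: ((M1 M2) (M3 M4)) with cost 2190.

2190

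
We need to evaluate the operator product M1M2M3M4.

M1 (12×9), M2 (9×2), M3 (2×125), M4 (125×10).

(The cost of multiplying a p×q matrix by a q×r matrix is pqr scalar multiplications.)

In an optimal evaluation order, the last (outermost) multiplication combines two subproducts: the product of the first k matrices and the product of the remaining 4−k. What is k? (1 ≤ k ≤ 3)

2

Adjacent pairs: M1M2 = 12·9·2 = 216; M2M3 = 9·2·125 = 2250; M3M4 = 2·125·10 = 2500.
Length 3: M1..M3: k=1: 0+2250+12·9·125=15750; k=2: 216+0+12·2·125=3216 → min 3216 | M2..M4: k=2: 0+2500+9·2·10=2680; k=3: 2250+0+9·125·10=13500 → min 2680.
Top-level splits: k=1: (M1..M1)·(M2..M4) → 0+2680+12·9·10 = 3760; k=2: (M1..M2)·(M3..M4) → 216+2500+12·2·10 = 2956; k=3: (M1..M3)·(M4..M4) → 3216+0+12·125·10 = 18216.
Best split is after M2, i.e. k = 2.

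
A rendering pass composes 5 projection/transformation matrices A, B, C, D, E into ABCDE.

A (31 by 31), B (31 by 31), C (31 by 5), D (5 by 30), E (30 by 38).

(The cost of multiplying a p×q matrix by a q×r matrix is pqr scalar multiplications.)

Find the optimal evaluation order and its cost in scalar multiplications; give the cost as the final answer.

Adjacent pairs: AB = 31·31·31 = 29791; BC = 31·31·5 = 4805; CD = 31·5·30 = 4650; DE = 5·30·38 = 5700.
Length 3: A..C: k=1: 0+4805+31·31·5=9610; k=2: 29791+0+31·31·5=34596 → min 9610 | B..D: k=2: 0+4650+31·31·30=33480; k=3: 4805+0+31·5·30=9455 → min 9455 | C..E: k=3: 0+5700+31·5·38=11590; k=4: 4650+0+31·30·38=39990 → min 11590.
Length 4: A..D: k=1: 0+9455+31·31·30=38285; k=2: 29791+4650+31·31·30=63271; k=3: 9610+0+31·5·30=14260 → min 14260 | B..E: k=2: 0+11590+31·31·38=48108; k=3: 4805+5700+31·5·38=16395; k=4: 9455+0+31·30·38=44795 → min 16395.
Length 5: A..E: k=1: 0+16395+31·31·38=52913; k=2: 29791+11590+31·31·38=77899; k=3: 9610+5700+31·5·38=21200; k=4: 14260+0+31·30·38=49600 → min 21200.
Optimal parenthesization: ((A(BC))(DE)) with cost 21200.

21200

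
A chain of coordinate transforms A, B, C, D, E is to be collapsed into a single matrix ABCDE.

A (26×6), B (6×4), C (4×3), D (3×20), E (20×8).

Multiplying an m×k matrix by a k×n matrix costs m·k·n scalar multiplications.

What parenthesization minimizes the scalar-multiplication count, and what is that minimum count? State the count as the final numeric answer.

Adjacent pairs: AB = 26·6·4 = 624; BC = 6·4·3 = 72; CD = 4·3·20 = 240; DE = 3·20·8 = 480.
Length 3: A..C: k=1: 0+72+26·6·3=540; k=2: 624+0+26·4·3=936 → min 540 | B..D: k=2: 0+240+6·4·20=720; k=3: 72+0+6·3·20=432 → min 432 | C..E: k=3: 0+480+4·3·8=576; k=4: 240+0+4·20·8=880 → min 576.
Length 4: A..D: k=1: 0+432+26·6·20=3552; k=2: 624+240+26·4·20=2944; k=3: 540+0+26·3·20=2100 → min 2100 | B..E: k=2: 0+576+6·4·8=768; k=3: 72+480+6·3·8=696; k=4: 432+0+6·20·8=1392 → min 696.
Length 5: A..E: k=1: 0+696+26·6·8=1944; k=2: 624+576+26·4·8=2032; k=3: 540+480+26·3·8=1644; k=4: 2100+0+26·20·8=6260 → min 1644.
Optimal parenthesization: ((A(BC))(DE)) with cost 1644.

1644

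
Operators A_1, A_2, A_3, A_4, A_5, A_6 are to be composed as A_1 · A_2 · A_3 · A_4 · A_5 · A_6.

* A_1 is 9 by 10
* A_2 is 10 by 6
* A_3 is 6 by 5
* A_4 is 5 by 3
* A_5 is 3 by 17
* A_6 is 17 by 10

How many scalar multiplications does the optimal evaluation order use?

1320

Adjacent pairs: A_1A_2 = 9·10·6 = 540; A_2A_3 = 10·6·5 = 300; A_3A_4 = 6·5·3 = 90; A_4A_5 = 5·3·17 = 255; A_5A_6 = 3·17·10 = 510.
Length 3: A_1..A_3: k=1: 0+300+9·10·5=750; k=2: 540+0+9·6·5=810 → min 750 | A_2..A_4: k=2: 0+90+10·6·3=270; k=3: 300+0+10·5·3=450 → min 270 | A_3..A_5: k=3: 0+255+6·5·17=765; k=4: 90+0+6·3·17=396 → min 396 | A_4..A_6: k=4: 0+510+5·3·10=660; k=5: 255+0+5·17·10=1105 → min 660.
Length 4: A_1..A_4: k=1: 0+270+9·10·3=540; k=2: 540+90+9·6·3=792; k=3: 750+0+9·5·3=885 → min 540 | A_2..A_5: k=2: 0+396+10·6·17=1416; k=3: 300+255+10·5·17=1405; k=4: 270+0+10·3·17=780 → min 780 | A_3..A_6: k=3: 0+660+6·5·10=960; k=4: 90+510+6·3·10=780; k=5: 396+0+6·17·10=1416 → min 780.
Length 5: A_1..A_5: k=1: 0+780+9·10·17=2310; k=2: 540+396+9·6·17=1854; k=3: 750+255+9·5·17=1770; k=4: 540+0+9·3·17=999 → min 999 | A_2..A_6: k=2: 0+780+10·6·10=1380; k=3: 300+660+10·5·10=1460; k=4: 270+510+10·3·10=1080; k=5: 780+0+10·17·10=2480 → min 1080.
Length 6: A_1..A_6: k=1: 0+1080+9·10·10=1980; k=2: 540+780+9·6·10=1860; k=3: 750+660+9·5·10=1860; k=4: 540+510+9·3·10=1320; k=5: 999+0+9·17·10=2529 → min 1320.
Optimal order: ((A_1 · (A_2 · (A_3 · A_4))) · (A_5 · A_6)) with cost 1320.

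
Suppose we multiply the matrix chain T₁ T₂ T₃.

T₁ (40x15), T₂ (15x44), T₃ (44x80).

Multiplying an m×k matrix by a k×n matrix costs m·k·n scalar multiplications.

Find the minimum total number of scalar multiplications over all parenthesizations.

100800

Order (T₁ (T₂ T₃)): (T₂ T₃): 15×44 by 44×80 → 15×80, cost 15·44·80 = 52800; (T₁ (T₂ T₃)): 40×15 by 15×80 → 40×80, cost 40·15·80 = 48000; cumulative 100800. Total 100800.
Order ((T₁ T₂) T₃): (T₁ T₂): 40×15 by 15×44 → 40×44, cost 40·15·44 = 26400; ((T₁ T₂) T₃): 40×44 by 44×80 → 40×80, cost 40·44·80 = 140800; cumulative 167200. Total 167200.
Minimum: 100800.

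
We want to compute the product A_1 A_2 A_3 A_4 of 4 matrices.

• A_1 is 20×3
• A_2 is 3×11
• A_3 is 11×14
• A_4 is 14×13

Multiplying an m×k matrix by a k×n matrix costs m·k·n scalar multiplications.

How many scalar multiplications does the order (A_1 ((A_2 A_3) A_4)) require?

1788

(A_2 A_3): 3×11 by 11×14 → 3×14, cost 3·11·14 = 462
((A_2 A_3) A_4): 3×14 by 14×13 → 3×13, cost 3·14·13 = 546; cumulative 1008
(A_1 ((A_2 A_3) A_4)): 20×3 by 3×13 → 20×13, cost 20·3·13 = 780; cumulative 1788
Total: 1788 scalar multiplications.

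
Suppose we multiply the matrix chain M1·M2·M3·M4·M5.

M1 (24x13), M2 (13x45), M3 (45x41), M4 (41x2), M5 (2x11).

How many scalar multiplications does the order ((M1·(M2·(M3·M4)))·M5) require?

6012

(M3·M4): 45×41 by 41×2 → 45×2, cost 45·41·2 = 3690
(M2·(M3·M4)): 13×45 by 45×2 → 13×2, cost 13·45·2 = 1170; cumulative 4860
(M1·(M2·(M3·M4))): 24×13 by 13×2 → 24×2, cost 24·13·2 = 624; cumulative 5484
((M1·(M2·(M3·M4)))·M5): 24×2 by 2×11 → 24×11, cost 24·2·11 = 528; cumulative 6012
Total: 6012 scalar multiplications.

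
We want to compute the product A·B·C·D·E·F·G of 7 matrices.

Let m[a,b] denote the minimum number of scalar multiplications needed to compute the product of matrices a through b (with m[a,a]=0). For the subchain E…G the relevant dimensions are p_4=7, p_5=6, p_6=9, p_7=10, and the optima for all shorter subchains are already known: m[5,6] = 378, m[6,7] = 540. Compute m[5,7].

960

m[5,7] = min over k∈[5,6] of m[5,k]+m[k+1,7]+p_{4}·p_k·p_{7}.
k=5: 0 + 540 + 7·6·10 = 960; k=6: 378 + 0 + 7·9·10 = 1008.
Minimum: 960 at k=5.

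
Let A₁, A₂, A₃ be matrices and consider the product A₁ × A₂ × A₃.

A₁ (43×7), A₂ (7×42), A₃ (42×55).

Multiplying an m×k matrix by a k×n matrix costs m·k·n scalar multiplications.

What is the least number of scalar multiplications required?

Order (A₁ × (A₂ × A₃)): (A₂ × A₃): 7×42 by 42×55 → 7×55, cost 7·42·55 = 16170; (A₁ × (A₂ × A₃)): 43×7 by 7×55 → 43×55, cost 43·7·55 = 16555; cumulative 32725. Total 32725.
Order ((A₁ × A₂) × A₃): (A₁ × A₂): 43×7 by 7×42 → 43×42, cost 43·7·42 = 12642; ((A₁ × A₂) × A₃): 43×42 by 42×55 → 43×55, cost 43·42·55 = 99330; cumulative 111972. Total 111972.
Minimum: 32725.

32725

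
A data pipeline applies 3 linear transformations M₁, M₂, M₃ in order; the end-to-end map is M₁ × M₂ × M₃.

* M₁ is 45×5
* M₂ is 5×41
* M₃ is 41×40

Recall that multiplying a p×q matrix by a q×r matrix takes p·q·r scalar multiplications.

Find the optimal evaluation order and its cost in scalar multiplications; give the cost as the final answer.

17200

(M₁ × (M₂ × M₃)): cost 17200.
((M₁ × M₂) × M₃): cost 83025.
Optimal: (M₁ × (M₂ × M₃)) with cost 17200.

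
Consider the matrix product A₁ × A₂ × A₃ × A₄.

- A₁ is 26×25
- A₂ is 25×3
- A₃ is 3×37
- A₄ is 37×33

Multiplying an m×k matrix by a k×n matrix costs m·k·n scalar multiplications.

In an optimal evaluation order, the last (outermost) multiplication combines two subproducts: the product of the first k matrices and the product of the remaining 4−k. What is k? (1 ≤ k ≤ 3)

Adjacent pairs: A₁A₂ = 26·25·3 = 1950; A₂A₃ = 25·3·37 = 2775; A₃A₄ = 3·37·33 = 3663.
Length 3: A₁..A₃: k=1: 0+2775+26·25·37=26825; k=2: 1950+0+26·3·37=4836 → min 4836 | A₂..A₄: k=2: 0+3663+25·3·33=6138; k=3: 2775+0+25·37·33=33300 → min 6138.
Top-level splits: k=1: (A₁..A₁)·(A₂..A₄) → 0+6138+26·25·33 = 27588; k=2: (A₁..A₂)·(A₃..A₄) → 1950+3663+26·3·33 = 8187; k=3: (A₁..A₃)·(A₄..A₄) → 4836+0+26·37·33 = 36582.
Best split is after A₂, i.e. k = 2.

2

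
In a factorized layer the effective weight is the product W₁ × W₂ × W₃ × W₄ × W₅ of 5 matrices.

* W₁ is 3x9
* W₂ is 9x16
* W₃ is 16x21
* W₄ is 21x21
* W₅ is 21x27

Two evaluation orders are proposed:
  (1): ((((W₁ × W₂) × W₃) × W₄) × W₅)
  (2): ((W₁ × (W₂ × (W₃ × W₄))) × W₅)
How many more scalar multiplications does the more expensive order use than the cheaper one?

7884

Order (1) = ((((W₁ × W₂) × W₃) × W₄) × W₅): (W₁ × W₂): 3×9 by 9×16 → 3×16, cost 3·9·16 = 432; ((W₁ × W₂) × W₃): 3×16 by 16×21 → 3×21, cost 3·16·21 = 1008; cumulative 1440; (((W₁ × W₂) × W₃) × W₄): 3×21 by 21×21 → 3×21, cost 3·21·21 = 1323; cumulative 2763; ((((W₁ × W₂) × W₃) × W₄) × W₅): 3×21 by 21×27 → 3×27, cost 3·21·27 = 1701; cumulative 4464. Total 4464.
Order (2) = ((W₁ × (W₂ × (W₃ × W₄))) × W₅): (W₃ × W₄): 16×21 by 21×21 → 16×21, cost 16·21·21 = 7056; (W₂ × (W₃ × W₄)): 9×16 by 16×21 → 9×21, cost 9·16·21 = 3024; cumulative 10080; (W₁ × (W₂ × (W₃ × W₄))): 3×9 by 9×21 → 3×21, cost 3·9·21 = 567; cumulative 10647; ((W₁ × (W₂ × (W₃ × W₄))) × W₅): 3×21 by 21×27 → 3×27, cost 3·21·27 = 1701; cumulative 12348. Total 12348.
Difference: |4464 − 12348| = 7884.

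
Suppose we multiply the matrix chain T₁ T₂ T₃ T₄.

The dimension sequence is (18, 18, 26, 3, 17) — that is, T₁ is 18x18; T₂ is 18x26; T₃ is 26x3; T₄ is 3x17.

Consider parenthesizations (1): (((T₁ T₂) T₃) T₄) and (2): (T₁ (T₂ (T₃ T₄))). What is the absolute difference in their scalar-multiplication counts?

4044

Order (1) = (((T₁ T₂) T₃) T₄): (T₁ T₂): 18×18 by 18×26 → 18×26, cost 18·18·26 = 8424; ((T₁ T₂) T₃): 18×26 by 26×3 → 18×3, cost 18·26·3 = 1404; cumulative 9828; (((T₁ T₂) T₃) T₄): 18×3 by 3×17 → 18×17, cost 18·3·17 = 918; cumulative 10746. Total 10746.
Order (2) = (T₁ (T₂ (T₃ T₄))): (T₃ T₄): 26×3 by 3×17 → 26×17, cost 26·3·17 = 1326; (T₂ (T₃ T₄)): 18×26 by 26×17 → 18×17, cost 18·26·17 = 7956; cumulative 9282; (T₁ (T₂ (T₃ T₄))): 18×18 by 18×17 → 18×17, cost 18·18·17 = 5508; cumulative 14790. Total 14790.
Difference: |10746 − 14790| = 4044.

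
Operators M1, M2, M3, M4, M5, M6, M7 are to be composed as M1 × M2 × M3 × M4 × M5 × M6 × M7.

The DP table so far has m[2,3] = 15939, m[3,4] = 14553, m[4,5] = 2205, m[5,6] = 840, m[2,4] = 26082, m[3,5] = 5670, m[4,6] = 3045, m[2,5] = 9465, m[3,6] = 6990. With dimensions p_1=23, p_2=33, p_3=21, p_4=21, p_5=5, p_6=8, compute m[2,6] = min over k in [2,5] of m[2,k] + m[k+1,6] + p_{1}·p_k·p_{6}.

m[2,6] = min over k∈[2,5] of m[2,k]+m[k+1,6]+p_{1}·p_k·p_{6}.
k=2: 0 + 6990 + 23·33·8 = 13062; k=3: 15939 + 3045 + 23·21·8 = 22848; k=4: 26082 + 840 + 23·21·8 = 30786; k=5: 9465 + 0 + 23·5·8 = 10385.
Minimum: 10385 at k=5.

10385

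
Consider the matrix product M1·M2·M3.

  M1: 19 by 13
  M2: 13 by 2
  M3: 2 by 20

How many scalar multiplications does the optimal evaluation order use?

Order (M1·(M2·M3)): (M2·M3): 13×2 by 2×20 → 13×20, cost 13·2·20 = 520; (M1·(M2·M3)): 19×13 by 13×20 → 19×20, cost 19·13·20 = 4940; cumulative 5460. Total 5460.
Order ((M1·M2)·M3): (M1·M2): 19×13 by 13×2 → 19×2, cost 19·13·2 = 494; ((M1·M2)·M3): 19×2 by 2×20 → 19×20, cost 19·2·20 = 760; cumulative 1254. Total 1254.
Minimum: 1254.

1254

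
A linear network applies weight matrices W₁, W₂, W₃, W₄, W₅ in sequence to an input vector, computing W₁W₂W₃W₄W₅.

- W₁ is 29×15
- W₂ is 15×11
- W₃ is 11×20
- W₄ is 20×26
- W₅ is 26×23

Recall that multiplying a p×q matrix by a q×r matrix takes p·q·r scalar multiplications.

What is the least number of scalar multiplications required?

24420

Adjacent pairs: W₁W₂ = 29·15·11 = 4785; W₂W₃ = 15·11·20 = 3300; W₃W₄ = 11·20·26 = 5720; W₄W₅ = 20·26·23 = 11960.
Length 3: W₁..W₃: k=1: 0+3300+29·15·20=12000; k=2: 4785+0+29·11·20=11165 → min 11165 | W₂..W₄: k=2: 0+5720+15·11·26=10010; k=3: 3300+0+15·20·26=11100 → min 10010 | W₃..W₅: k=3: 0+11960+11·20·23=17020; k=4: 5720+0+11·26·23=12298 → min 12298.
Length 4: W₁..W₄: k=1: 0+10010+29·15·26=21320; k=2: 4785+5720+29·11·26=18799; k=3: 11165+0+29·20·26=26245 → min 18799 | W₂..W₅: k=2: 0+12298+15·11·23=16093; k=3: 3300+11960+15·20·23=22160; k=4: 10010+0+15·26·23=18980 → min 16093.
Length 5: W₁..W₅: k=1: 0+16093+29·15·23=26098; k=2: 4785+12298+29·11·23=24420; k=3: 11165+11960+29·20·23=36465; k=4: 18799+0+29·26·23=36141 → min 24420.
Optimal order: ((W₁W₂)((W₃W₄)W₅)) with cost 24420.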